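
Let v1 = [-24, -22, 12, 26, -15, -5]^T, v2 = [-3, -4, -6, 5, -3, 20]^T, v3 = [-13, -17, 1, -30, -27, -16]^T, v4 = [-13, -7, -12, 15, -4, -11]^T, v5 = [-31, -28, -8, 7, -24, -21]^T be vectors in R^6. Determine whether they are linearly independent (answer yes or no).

yes

Form the matrix with these vectors as rows and row reduce.
R2 ← R2 − (1/8)·R1: [0, -5/4, -15/2, 7/4, -9/8, 165/8]
R3 ← R3 − (13/24)·R1: [0, -61/12, -11/2, -529/12, -151/8, -319/24]
R4 ← R4 − (13/24)·R1: [0, 59/12, -37/2, 11/12, 33/8, -199/24]
R5 ← R5 − (31/24)·R1: [0, 5/12, -47/2, -319/12, -37/8, -349/24]
R3 ← R3 − (61/15)·R2: [0, 0, 25, -256/5, -143/10, -583/6]
R4 ← R4 + (59/15)·R2: [0, 0, -48, 39/5, -3/10, 437/6]
R5 ← R5 + (1/3)·R2: [0, 0, -26, -26, -5, -23/3]
R4 ← R4 + (48/25)·R3: [0, 0, 0, -11313/125, -6939/250, -17059/150]
R5 ← R5 + (26/25)·R3: [0, 0, 0, -9906/125, -2484/125, -2718/25]
R5 ← R5 − (3302/3771)·R4: [0, 0, 0, 0, 1857/419, -103373/11313]
5 nonzero rows, so the 5 vectors span a space of dimension 5.
Since 5 = 5, the vectors are linearly independent.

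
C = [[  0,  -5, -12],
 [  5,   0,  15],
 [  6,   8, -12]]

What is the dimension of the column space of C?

Row reduce to echelon form.
Swap R1 ↔ R2
R3 ← R3 − (6/5)·R1: [0, 8, -30]
R3 ← R3 + (8/5)·R2: [0, 0, -246/5]
Echelon form has 3 nonzero rows, so rank(C) = 3.
The column space has dimension equal to the rank: 3.

3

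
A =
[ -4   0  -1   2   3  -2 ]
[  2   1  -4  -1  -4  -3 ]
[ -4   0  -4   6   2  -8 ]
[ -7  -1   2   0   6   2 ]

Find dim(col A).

Row reduce to echelon form.
R2 ← R2 + (1/2)·R1: [0, 1, -9/2, 0, -5/2, -4]
R3 ← R3 − R1: [0, 0, -3, 4, -1, -6]
R4 ← R4 − (7/4)·R1: [0, -1, 15/4, -7/2, 3/4, 11/2]
R4 ← R4 + R2: [0, 0, -3/4, -7/2, -7/4, 3/2]
R4 ← R4 − (1/4)·R3: [0, 0, 0, -9/2, -3/2, 3]
Echelon form has 4 nonzero rows, so rank(A) = 4.
The column space has dimension equal to the rank: 4.

4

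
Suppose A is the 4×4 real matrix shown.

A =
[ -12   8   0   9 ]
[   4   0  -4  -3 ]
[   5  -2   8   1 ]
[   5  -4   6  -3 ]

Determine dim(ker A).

Row reduce to echelon form.
R2 ← R2 + (1/3)·R1: [0, 8/3, -4, 0]
R3 ← R3 + (5/12)·R1: [0, 4/3, 8, 19/4]
R4 ← R4 + (5/12)·R1: [0, -2/3, 6, 3/4]
R3 ← R3 − (1/2)·R2: [0, 0, 10, 19/4]
R4 ← R4 + (1/4)·R2: [0, 0, 5, 3/4]
R4 ← R4 − (1/2)·R3: [0, 0, 0, -13/8]
4 nonzero rows, so rank(A) = 4.
A has 4 columns; by rank–nullity, nullity = 4 − 4 = 0.

0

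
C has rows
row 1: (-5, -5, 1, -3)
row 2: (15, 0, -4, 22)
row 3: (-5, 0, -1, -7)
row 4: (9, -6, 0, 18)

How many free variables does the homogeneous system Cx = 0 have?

1

Row reduce to echelon form.
R2 ← R2 + (3)·R1: [0, -15, -1, 13]
R3 ← R3 − R1: [0, 5, -2, -4]
R4 ← R4 + (9/5)·R1: [0, -15, 9/5, 63/5]
R3 ← R3 + (1/3)·R2: [0, 0, -7/3, 1/3]
R4 ← R4 − R2: [0, 0, 14/5, -2/5]
R4 ← R4 + (6/5)·R3: [0, 0, 0, 0]
3 nonzero rows, so rank(C) = 3.
C has 4 columns; by rank–nullity, nullity = 4 − 3 = 1.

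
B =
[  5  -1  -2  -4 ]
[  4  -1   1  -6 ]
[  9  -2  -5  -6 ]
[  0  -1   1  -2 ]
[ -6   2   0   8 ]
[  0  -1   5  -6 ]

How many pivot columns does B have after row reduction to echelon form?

Row reduce to echelon form.
R2 ← R2 − (4/5)·R1: [0, -1/5, 13/5, -14/5]
R3 ← R3 − (9/5)·R1: [0, -1/5, -7/5, 6/5]
R5 ← R5 + (6/5)·R1: [0, 4/5, -12/5, 16/5]
R3 ← R3 − R2: [0, 0, -4, 4]
R4 ← R4 − (5)·R2: [0, 0, -12, 12]
R5 ← R5 + (4)·R2: [0, 0, 8, -8]
R6 ← R6 − (5)·R2: [0, 0, -8, 8]
R4 ← R4 − (3)·R3: [0, 0, 0, 0]
R5 ← R5 + (2)·R3: [0, 0, 0, 0]
R6 ← R6 − (2)·R3: [0, 0, 0, 0]
Echelon form has 3 nonzero rows, so rank(B) = 3.
Each nonzero row contributes one pivot column: 3 pivot columns.

3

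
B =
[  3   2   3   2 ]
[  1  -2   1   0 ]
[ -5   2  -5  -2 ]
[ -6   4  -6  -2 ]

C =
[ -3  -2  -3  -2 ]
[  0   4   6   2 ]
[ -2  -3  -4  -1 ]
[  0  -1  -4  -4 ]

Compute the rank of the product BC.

First compute BC:
[[-15,  -9, -17, -13],
 [ -5, -13, -19,  -7],
 [ 25,  35,  55,  27],
 [ 30,  48,  74,  34]]
Now row reduce the product.
R2 ← R2 − (1/3)·R1: [0, -10, -40/3, -8/3]
R3 ← R3 + (5/3)·R1: [0, 20, 80/3, 16/3]
R4 ← R4 + (2)·R1: [0, 30, 40, 8]
R3 ← R3 + (2)·R2: [0, 0, 0, 0]
R4 ← R4 + (3)·R2: [0, 0, 0, 0]
2 nonzero rows, so rank(BC) = 2.

2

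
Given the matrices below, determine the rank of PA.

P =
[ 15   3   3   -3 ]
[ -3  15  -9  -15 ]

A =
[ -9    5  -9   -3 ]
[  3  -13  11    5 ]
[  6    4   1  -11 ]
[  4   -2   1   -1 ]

2

First compute PA:
[[-120,  54, -102, -60],
 [-42, -216, 168, 198]]
Now row reduce the product.
R2 ← R2 − (7/20)·R1: [0, -2349/10, 2037/10, 219]
2 nonzero rows, so rank(PA) = 2.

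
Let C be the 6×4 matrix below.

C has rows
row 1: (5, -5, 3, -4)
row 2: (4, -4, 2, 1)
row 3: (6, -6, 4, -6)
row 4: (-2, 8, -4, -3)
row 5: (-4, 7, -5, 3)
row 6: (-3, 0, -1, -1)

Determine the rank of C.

4

Row reduce to echelon form.
R2 ← R2 − (4/5)·R1: [0, 0, -2/5, 21/5]
R3 ← R3 − (6/5)·R1: [0, 0, 2/5, -6/5]
R4 ← R4 + (2/5)·R1: [0, 6, -14/5, -23/5]
R5 ← R5 + (4/5)·R1: [0, 3, -13/5, -1/5]
R6 ← R6 + (3/5)·R1: [0, -3, 4/5, -17/5]
Swap R2 ↔ R4
R5 ← R5 − (1/2)·R2: [0, 0, -6/5, 21/10]
R6 ← R6 + (1/2)·R2: [0, 0, -3/5, -57/10]
R4 ← R4 + R3: [0, 0, 0, 3]
R5 ← R5 + (3)·R3: [0, 0, 0, -3/2]
R6 ← R6 + (3/2)·R3: [0, 0, 0, -15/2]
R5 ← R5 + (1/2)·R4: [0, 0, 0, 0]
R6 ← R6 + (5/2)·R4: [0, 0, 0, 0]
Echelon form has 4 nonzero rows, so rank(C) = 4.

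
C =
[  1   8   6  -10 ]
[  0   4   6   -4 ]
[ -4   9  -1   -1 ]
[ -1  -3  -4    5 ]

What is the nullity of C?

1

Row reduce to echelon form.
R3 ← R3 + (4)·R1: [0, 41, 23, -41]
R4 ← R4 + R1: [0, 5, 2, -5]
R3 ← R3 − (41/4)·R2: [0, 0, -77/2, 0]
R4 ← R4 − (5/4)·R2: [0, 0, -11/2, 0]
R4 ← R4 − (1/7)·R3: [0, 0, 0, 0]
3 nonzero rows, so rank(C) = 3.
C has 4 columns; by rank–nullity, nullity = 4 − 3 = 1.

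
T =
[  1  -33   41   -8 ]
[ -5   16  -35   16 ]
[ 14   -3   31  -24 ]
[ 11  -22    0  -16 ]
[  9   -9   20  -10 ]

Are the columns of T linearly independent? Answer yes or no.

Row reduce T to echelon form.
R2 ← R2 + (5)·R1: [0, -149, 170, -24]
R3 ← R3 − (14)·R1: [0, 459, -543, 88]
R4 ← R4 − (11)·R1: [0, 341, -451, 72]
R5 ← R5 − (9)·R1: [0, 288, -349, 62]
R3 ← R3 + (459/149)·R2: [0, 0, -2877/149, 2096/149]
R4 ← R4 + (341/149)·R2: [0, 0, -9229/149, 2544/149]
R5 ← R5 + (288/149)·R2: [0, 0, -3041/149, 2326/149]
R4 ← R4 − (9229/2877)·R3: [0, 0, 0, -80704/2877]
R5 ← R5 − (3041/2877)·R3: [0, 0, 0, 2134/2877]
R5 ← R5 + (11/416)·R4: [0, 0, 0, 0]
4 pivots among 4 columns.
Every column is a pivot column, so the columns are linearly independent.

yes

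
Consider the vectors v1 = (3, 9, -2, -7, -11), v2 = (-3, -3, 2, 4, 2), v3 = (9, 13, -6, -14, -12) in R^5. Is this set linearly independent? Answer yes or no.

Form the matrix with these vectors as rows and row reduce.
R2 ← R2 + R1: [0, 6, 0, -3, -9]
R3 ← R3 − (3)·R1: [0, -14, 0, 7, 21]
R3 ← R3 + (7/3)·R2: [0, 0, 0, 0, 0]
2 nonzero rows, so the 3 vectors span a space of dimension 2.
Since 2 < 3, the vectors are linearly dependent.

no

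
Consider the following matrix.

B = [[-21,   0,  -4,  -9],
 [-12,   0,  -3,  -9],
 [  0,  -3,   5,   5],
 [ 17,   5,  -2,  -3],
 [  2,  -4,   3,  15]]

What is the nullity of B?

0

Row reduce to echelon form.
R2 ← R2 − (4/7)·R1: [0, 0, -5/7, -27/7]
R4 ← R4 + (17/21)·R1: [0, 5, -110/21, -72/7]
R5 ← R5 + (2/21)·R1: [0, -4, 55/21, 99/7]
Swap R2 ↔ R3
R4 ← R4 + (5/3)·R2: [0, 0, 65/21, -41/21]
R5 ← R5 − (4/3)·R2: [0, 0, -85/21, 157/21]
R4 ← R4 + (13/3)·R3: [0, 0, 0, -56/3]
R5 ← R5 − (17/3)·R3: [0, 0, 0, 88/3]
R5 ← R5 + (11/7)·R4: [0, 0, 0, 0]
4 nonzero rows, so rank(B) = 4.
B has 4 columns; by rank–nullity, nullity = 4 − 4 = 0.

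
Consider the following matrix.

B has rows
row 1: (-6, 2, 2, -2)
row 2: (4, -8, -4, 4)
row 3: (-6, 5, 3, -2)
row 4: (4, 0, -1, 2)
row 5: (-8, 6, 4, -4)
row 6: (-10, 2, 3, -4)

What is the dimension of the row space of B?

Row reduce to echelon form.
R2 ← R2 + (2/3)·R1: [0, -20/3, -8/3, 8/3]
R3 ← R3 − R1: [0, 3, 1, 0]
R4 ← R4 + (2/3)·R1: [0, 4/3, 1/3, 2/3]
R5 ← R5 − (4/3)·R1: [0, 10/3, 4/3, -4/3]
R6 ← R6 − (5/3)·R1: [0, -4/3, -1/3, -2/3]
R3 ← R3 + (9/20)·R2: [0, 0, -1/5, 6/5]
R4 ← R4 + (1/5)·R2: [0, 0, -1/5, 6/5]
R5 ← R5 + (1/2)·R2: [0, 0, 0, 0]
R6 ← R6 − (1/5)·R2: [0, 0, 1/5, -6/5]
R4 ← R4 − R3: [0, 0, 0, 0]
R6 ← R6 + R3: [0, 0, 0, 0]
Echelon form has 3 nonzero rows, so rank(B) = 3.
The row space has dimension equal to the rank: 3.

3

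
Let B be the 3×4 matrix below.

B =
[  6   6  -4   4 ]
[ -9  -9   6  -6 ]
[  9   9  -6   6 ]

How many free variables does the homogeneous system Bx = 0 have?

Row reduce to echelon form.
R2 ← R2 + (3/2)·R1: [0, 0, 0, 0]
R3 ← R3 − (3/2)·R1: [0, 0, 0, 0]
1 nonzero row, so rank(B) = 1.
B has 4 columns; by rank–nullity, nullity = 4 − 1 = 3.

3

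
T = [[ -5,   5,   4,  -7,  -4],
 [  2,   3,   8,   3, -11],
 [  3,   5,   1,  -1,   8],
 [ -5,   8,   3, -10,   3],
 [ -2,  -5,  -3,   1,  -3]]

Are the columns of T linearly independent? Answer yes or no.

no

Row reduce T to echelon form.
R2 ← R2 + (2/5)·R1: [0, 5, 48/5, 1/5, -63/5]
R3 ← R3 + (3/5)·R1: [0, 8, 17/5, -26/5, 28/5]
R4 ← R4 − R1: [0, 3, -1, -3, 7]
R5 ← R5 − (2/5)·R1: [0, -7, -23/5, 19/5, -7/5]
R3 ← R3 − (8/5)·R2: [0, 0, -299/25, -138/25, 644/25]
R4 ← R4 − (3/5)·R2: [0, 0, -169/25, -78/25, 364/25]
R5 ← R5 + (7/5)·R2: [0, 0, 221/25, 102/25, -476/25]
R4 ← R4 − (13/23)·R3: [0, 0, 0, 0, 0]
R5 ← R5 + (17/23)·R3: [0, 0, 0, 0, 0]
3 pivots among 5 columns.
Only 3 < 5 pivot columns, so the columns are linearly dependent.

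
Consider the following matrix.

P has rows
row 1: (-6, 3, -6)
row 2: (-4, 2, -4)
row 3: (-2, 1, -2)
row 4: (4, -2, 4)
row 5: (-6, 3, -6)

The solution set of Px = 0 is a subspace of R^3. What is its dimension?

Row reduce to echelon form.
R2 ← R2 − (2/3)·R1: [0, 0, 0]
R3 ← R3 − (1/3)·R1: [0, 0, 0]
R4 ← R4 + (2/3)·R1: [0, 0, 0]
R5 ← R5 − R1: [0, 0, 0]
1 nonzero row, so rank(P) = 1.
P has 3 columns; by rank–nullity, nullity = 3 − 1 = 2.

2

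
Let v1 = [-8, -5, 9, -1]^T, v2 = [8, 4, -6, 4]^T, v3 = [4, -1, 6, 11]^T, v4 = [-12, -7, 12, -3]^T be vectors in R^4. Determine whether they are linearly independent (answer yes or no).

Form the matrix with these vectors as rows and row reduce.
R2 ← R2 + R1: [0, -1, 3, 3]
R3 ← R3 + (1/2)·R1: [0, -7/2, 21/2, 21/2]
R4 ← R4 − (3/2)·R1: [0, 1/2, -3/2, -3/2]
R3 ← R3 − (7/2)·R2: [0, 0, 0, 0]
R4 ← R4 + (1/2)·R2: [0, 0, 0, 0]
2 nonzero rows, so the 4 vectors span a space of dimension 2.
Since 2 < 4, the vectors are linearly dependent.

no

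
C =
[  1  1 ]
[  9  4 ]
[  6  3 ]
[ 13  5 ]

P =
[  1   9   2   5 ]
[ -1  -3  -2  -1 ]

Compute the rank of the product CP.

2

First compute CP:
[[  0,   6,   0,   4],
 [  5,  69,  10,  41],
 [  3,  45,   6,  27],
 [  8, 102,  16,  60]]
Now row reduce the product.
Swap R1 ↔ R2
R3 ← R3 − (3/5)·R1: [0, 18/5, 0, 12/5]
R4 ← R4 − (8/5)·R1: [0, -42/5, 0, -28/5]
R3 ← R3 − (3/5)·R2: [0, 0, 0, 0]
R4 ← R4 + (7/5)·R2: [0, 0, 0, 0]
2 nonzero rows, so rank(CP) = 2.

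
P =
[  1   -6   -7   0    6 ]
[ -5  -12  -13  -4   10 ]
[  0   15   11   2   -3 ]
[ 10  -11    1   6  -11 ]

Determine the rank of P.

Row reduce to echelon form.
R2 ← R2 + (5)·R1: [0, -42, -48, -4, 40]
R4 ← R4 − (10)·R1: [0, 49, 71, 6, -71]
R3 ← R3 + (5/14)·R2: [0, 0, -43/7, 4/7, 79/7]
R4 ← R4 + (7/6)·R2: [0, 0, 15, 4/3, -73/3]
R4 ← R4 + (105/43)·R3: [0, 0, 0, 352/129, 416/129]
Echelon form has 4 nonzero rows, so rank(P) = 4.

4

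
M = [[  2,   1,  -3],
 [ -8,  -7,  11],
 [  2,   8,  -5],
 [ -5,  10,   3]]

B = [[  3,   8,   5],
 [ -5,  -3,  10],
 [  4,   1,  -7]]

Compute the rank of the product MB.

First compute MB:
[[-11,  10,  41],
 [ 55, -32, -187],
 [-54, -13, 125],
 [-53, -67,  54]]
Now row reduce the product.
R2 ← R2 + (5)·R1: [0, 18, 18]
R3 ← R3 − (54/11)·R1: [0, -683/11, -839/11]
R4 ← R4 − (53/11)·R1: [0, -1267/11, -1579/11]
R3 ← R3 + (683/198)·R2: [0, 0, -156/11]
R4 ← R4 + (1267/198)·R2: [0, 0, -312/11]
R4 ← R4 − (2)·R3: [0, 0, 0]
3 nonzero rows, so rank(MB) = 3.

3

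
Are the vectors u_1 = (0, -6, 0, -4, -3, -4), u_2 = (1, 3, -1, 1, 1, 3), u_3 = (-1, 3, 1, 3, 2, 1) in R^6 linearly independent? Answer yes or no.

no

Form the matrix with these vectors as rows and row reduce.
Swap R1 ↔ R2
R3 ← R3 + R1: [0, 6, 0, 4, 3, 4]
R3 ← R3 + R2: [0, 0, 0, 0, 0, 0]
2 nonzero rows, so the 3 vectors span a space of dimension 2.
Since 2 < 3, the vectors are linearly dependent.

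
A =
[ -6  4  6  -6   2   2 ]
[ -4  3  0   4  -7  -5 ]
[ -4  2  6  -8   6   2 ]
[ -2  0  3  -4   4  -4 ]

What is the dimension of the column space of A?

3

Row reduce to echelon form.
R2 ← R2 − (2/3)·R1: [0, 1/3, -4, 8, -25/3, -19/3]
R3 ← R3 − (2/3)·R1: [0, -2/3, 2, -4, 14/3, 2/3]
R4 ← R4 − (1/3)·R1: [0, -4/3, 1, -2, 10/3, -14/3]
R3 ← R3 + (2)·R2: [0, 0, -6, 12, -12, -12]
R4 ← R4 + (4)·R2: [0, 0, -15, 30, -30, -30]
R4 ← R4 − (5/2)·R3: [0, 0, 0, 0, 0, 0]
Echelon form has 3 nonzero rows, so rank(A) = 3.
The column space has dimension equal to the rank: 3.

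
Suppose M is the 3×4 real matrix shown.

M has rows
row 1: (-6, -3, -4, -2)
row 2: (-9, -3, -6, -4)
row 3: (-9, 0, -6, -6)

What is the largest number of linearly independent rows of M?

Row reduce to echelon form.
R2 ← R2 − (3/2)·R1: [0, 3/2, 0, -1]
R3 ← R3 − (3/2)·R1: [0, 9/2, 0, -3]
R3 ← R3 − (3)·R2: [0, 0, 0, 0]
Echelon form has 2 nonzero rows, so rank(M) = 2.
The rank gives the maximum number of linearly independent rows: 2.

2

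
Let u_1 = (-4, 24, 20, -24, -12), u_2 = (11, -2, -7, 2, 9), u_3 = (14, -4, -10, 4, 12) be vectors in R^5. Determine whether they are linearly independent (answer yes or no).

Form the matrix with these vectors as rows and row reduce.
R2 ← R2 + (11/4)·R1: [0, 64, 48, -64, -24]
R3 ← R3 + (7/2)·R1: [0, 80, 60, -80, -30]
R3 ← R3 − (5/4)·R2: [0, 0, 0, 0, 0]
2 nonzero rows, so the 3 vectors span a space of dimension 2.
Since 2 < 3, the vectors are linearly dependent.

no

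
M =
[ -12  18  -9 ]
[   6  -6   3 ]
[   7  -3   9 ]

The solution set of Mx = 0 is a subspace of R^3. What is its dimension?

0

Row reduce to echelon form.
R2 ← R2 + (1/2)·R1: [0, 3, -3/2]
R3 ← R3 + (7/12)·R1: [0, 15/2, 15/4]
R3 ← R3 − (5/2)·R2: [0, 0, 15/2]
3 nonzero rows, so rank(M) = 3.
M has 3 columns; by rank–nullity, nullity = 3 − 3 = 0.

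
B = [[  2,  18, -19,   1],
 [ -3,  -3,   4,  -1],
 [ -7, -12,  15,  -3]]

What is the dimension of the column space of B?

Row reduce to echelon form.
R2 ← R2 + (3/2)·R1: [0, 24, -49/2, 1/2]
R3 ← R3 + (7/2)·R1: [0, 51, -103/2, 1/2]
R3 ← R3 − (17/8)·R2: [0, 0, 9/16, -9/16]
Echelon form has 3 nonzero rows, so rank(B) = 3.
The column space has dimension equal to the rank: 3.

3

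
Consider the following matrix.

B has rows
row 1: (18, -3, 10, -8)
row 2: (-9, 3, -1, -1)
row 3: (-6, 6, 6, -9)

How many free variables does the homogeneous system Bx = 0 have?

1

Row reduce to echelon form.
R2 ← R2 + (1/2)·R1: [0, 3/2, 4, -5]
R3 ← R3 + (1/3)·R1: [0, 5, 28/3, -35/3]
R3 ← R3 − (10/3)·R2: [0, 0, -4, 5]
3 nonzero rows, so rank(B) = 3.
B has 4 columns; by rank–nullity, nullity = 4 − 3 = 1.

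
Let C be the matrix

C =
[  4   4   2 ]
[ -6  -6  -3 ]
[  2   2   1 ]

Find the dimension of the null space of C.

Row reduce to echelon form.
R2 ← R2 + (3/2)·R1: [0, 0, 0]
R3 ← R3 − (1/2)·R1: [0, 0, 0]
1 nonzero row, so rank(C) = 1.
C has 3 columns; by rank–nullity, nullity = 3 − 1 = 2.

2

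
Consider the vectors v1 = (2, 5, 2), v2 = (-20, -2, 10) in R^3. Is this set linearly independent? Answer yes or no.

Form the matrix with these vectors as rows and row reduce.
R2 ← R2 + (10)·R1: [0, 48, 30]
2 nonzero rows, so the 2 vectors span a space of dimension 2.
Since 2 = 2, the vectors are linearly independent.

yes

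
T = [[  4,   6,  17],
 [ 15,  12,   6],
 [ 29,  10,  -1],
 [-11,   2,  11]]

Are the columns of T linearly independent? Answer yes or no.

Row reduce T to echelon form.
R2 ← R2 − (15/4)·R1: [0, -21/2, -231/4]
R3 ← R3 − (29/4)·R1: [0, -67/2, -497/4]
R4 ← R4 + (11/4)·R1: [0, 37/2, 231/4]
R3 ← R3 − (67/21)·R2: [0, 0, 60]
R4 ← R4 + (37/21)·R2: [0, 0, -44]
R4 ← R4 + (11/15)·R3: [0, 0, 0]
3 pivots among 3 columns.
Every column is a pivot column, so the columns are linearly independent.

yes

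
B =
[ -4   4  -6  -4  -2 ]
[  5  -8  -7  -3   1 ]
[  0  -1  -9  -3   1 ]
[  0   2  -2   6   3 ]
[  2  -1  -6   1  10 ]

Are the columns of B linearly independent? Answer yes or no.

no

Row reduce B to echelon form.
R2 ← R2 + (5/4)·R1: [0, -3, -29/2, -8, -3/2]
R5 ← R5 + (1/2)·R1: [0, 1, -9, -1, 9]
R3 ← R3 − (1/3)·R2: [0, 0, -25/6, -1/3, 3/2]
R4 ← R4 + (2/3)·R2: [0, 0, -35/3, 2/3, 2]
R5 ← R5 + (1/3)·R2: [0, 0, -83/6, -11/3, 17/2]
R4 ← R4 − (14/5)·R3: [0, 0, 0, 8/5, -11/5]
R5 ← R5 − (83/25)·R3: [0, 0, 0, -64/25, 88/25]
R5 ← R5 + (8/5)·R4: [0, 0, 0, 0, 0]
4 pivots among 5 columns.
Only 4 < 5 pivot columns, so the columns are linearly dependent.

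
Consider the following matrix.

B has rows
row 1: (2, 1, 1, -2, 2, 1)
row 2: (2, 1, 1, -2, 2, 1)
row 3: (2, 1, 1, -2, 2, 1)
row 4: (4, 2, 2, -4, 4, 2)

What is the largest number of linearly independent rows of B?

1

Row reduce to echelon form.
R2 ← R2 − R1: [0, 0, 0, 0, 0, 0]
R3 ← R3 − R1: [0, 0, 0, 0, 0, 0]
R4 ← R4 − (2)·R1: [0, 0, 0, 0, 0, 0]
Echelon form has 1 nonzero row, so rank(B) = 1.
The rank gives the maximum number of linearly independent rows: 1.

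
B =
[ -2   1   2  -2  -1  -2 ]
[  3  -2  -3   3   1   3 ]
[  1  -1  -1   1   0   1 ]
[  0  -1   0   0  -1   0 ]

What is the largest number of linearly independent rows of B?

2

Row reduce to echelon form.
R2 ← R2 + (3/2)·R1: [0, -1/2, 0, 0, -1/2, 0]
R3 ← R3 + (1/2)·R1: [0, -1/2, 0, 0, -1/2, 0]
R3 ← R3 − R2: [0, 0, 0, 0, 0, 0]
R4 ← R4 − (2)·R2: [0, 0, 0, 0, 0, 0]
Echelon form has 2 nonzero rows, so rank(B) = 2.
The rank gives the maximum number of linearly independent rows: 2.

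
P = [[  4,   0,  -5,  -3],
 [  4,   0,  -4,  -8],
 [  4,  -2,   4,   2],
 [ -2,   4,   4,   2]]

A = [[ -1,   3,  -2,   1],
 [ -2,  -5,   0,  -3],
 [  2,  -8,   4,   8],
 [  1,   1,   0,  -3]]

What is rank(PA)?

4

First compute PA:
[[-17,  49, -28, -27],
 [-20,  36, -24,  -4],
 [ 10,  -8,   8,  36],
 [  4, -56,  20,  12]]
Now row reduce the product.
R2 ← R2 − (20/17)·R1: [0, -368/17, 152/17, 472/17]
R3 ← R3 + (10/17)·R1: [0, 354/17, -144/17, 342/17]
R4 ← R4 + (4/17)·R1: [0, -756/17, 228/17, 96/17]
R3 ← R3 + (177/184)·R2: [0, 0, 3/23, 1077/23]
R4 ← R4 − (189/92)·R2: [0, 0, -114/23, -1182/23]
R4 ← R4 + (38)·R3: [0, 0, 0, 1728]
4 nonzero rows, so rank(PA) = 4.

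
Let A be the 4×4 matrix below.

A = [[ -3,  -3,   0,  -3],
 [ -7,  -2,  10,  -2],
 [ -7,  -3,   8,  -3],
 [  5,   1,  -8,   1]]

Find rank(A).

Row reduce to echelon form.
R2 ← R2 − (7/3)·R1: [0, 5, 10, 5]
R3 ← R3 − (7/3)·R1: [0, 4, 8, 4]
R4 ← R4 + (5/3)·R1: [0, -4, -8, -4]
R3 ← R3 − (4/5)·R2: [0, 0, 0, 0]
R4 ← R4 + (4/5)·R2: [0, 0, 0, 0]
Echelon form has 2 nonzero rows, so rank(A) = 2.

2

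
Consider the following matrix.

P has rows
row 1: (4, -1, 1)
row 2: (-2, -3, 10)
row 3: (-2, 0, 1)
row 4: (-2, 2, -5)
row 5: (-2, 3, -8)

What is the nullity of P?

1

Row reduce to echelon form.
R2 ← R2 + (1/2)·R1: [0, -7/2, 21/2]
R3 ← R3 + (1/2)·R1: [0, -1/2, 3/2]
R4 ← R4 + (1/2)·R1: [0, 3/2, -9/2]
R5 ← R5 + (1/2)·R1: [0, 5/2, -15/2]
R3 ← R3 − (1/7)·R2: [0, 0, 0]
R4 ← R4 + (3/7)·R2: [0, 0, 0]
R5 ← R5 + (5/7)·R2: [0, 0, 0]
2 nonzero rows, so rank(P) = 2.
P has 3 columns; by rank–nullity, nullity = 3 − 2 = 1.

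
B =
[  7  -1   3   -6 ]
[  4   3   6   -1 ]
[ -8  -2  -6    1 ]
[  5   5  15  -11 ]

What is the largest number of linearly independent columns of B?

Row reduce to echelon form.
R2 ← R2 − (4/7)·R1: [0, 25/7, 30/7, 17/7]
R3 ← R3 + (8/7)·R1: [0, -22/7, -18/7, -41/7]
R4 ← R4 − (5/7)·R1: [0, 40/7, 90/7, -47/7]
R3 ← R3 + (22/25)·R2: [0, 0, 6/5, -93/25]
R4 ← R4 − (8/5)·R2: [0, 0, 6, -53/5]
R4 ← R4 − (5)·R3: [0, 0, 0, 8]
Echelon form has 4 nonzero rows, so rank(B) = 4.
The rank gives the maximum number of linearly independent columns: 4.

4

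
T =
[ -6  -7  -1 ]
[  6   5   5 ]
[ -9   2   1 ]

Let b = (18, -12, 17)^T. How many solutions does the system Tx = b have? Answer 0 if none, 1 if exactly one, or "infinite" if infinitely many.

Row reduce the augmented matrix [T | b].
R2 ← R2 + R1: [0, -2, 4, 6]
R3 ← R3 − (3/2)·R1: [0, 25/2, 5/2, -10]
R3 ← R3 + (25/4)·R2: [0, 0, 55/2, 55/2]
The echelon form has 3 nonzero rows, and every pivot lies in the first 3 columns, so rank(T) = rank([T|b]) = 3.
The system is consistent.
rank = 3 = number of unknowns, so the solution is unique.

1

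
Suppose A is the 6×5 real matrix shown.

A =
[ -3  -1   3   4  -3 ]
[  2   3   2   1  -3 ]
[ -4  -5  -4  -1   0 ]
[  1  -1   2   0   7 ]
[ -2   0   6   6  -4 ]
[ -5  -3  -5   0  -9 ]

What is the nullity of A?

Row reduce to echelon form.
R2 ← R2 + (2/3)·R1: [0, 7/3, 4, 11/3, -5]
R3 ← R3 − (4/3)·R1: [0, -11/3, -8, -19/3, 4]
R4 ← R4 + (1/3)·R1: [0, -4/3, 3, 4/3, 6]
R5 ← R5 − (2/3)·R1: [0, 2/3, 4, 10/3, -2]
R6 ← R6 − (5/3)·R1: [0, -4/3, -10, -20/3, -4]
R3 ← R3 + (11/7)·R2: [0, 0, -12/7, -4/7, -27/7]
R4 ← R4 + (4/7)·R2: [0, 0, 37/7, 24/7, 22/7]
R5 ← R5 − (2/7)·R2: [0, 0, 20/7, 16/7, -4/7]
R6 ← R6 + (4/7)·R2: [0, 0, -54/7, -32/7, -48/7]
R4 ← R4 + (37/12)·R3: [0, 0, 0, 5/3, -35/4]
R5 ← R5 + (5/3)·R3: [0, 0, 0, 4/3, -7]
R6 ← R6 − (9/2)·R3: [0, 0, 0, -2, 21/2]
R5 ← R5 − (4/5)·R4: [0, 0, 0, 0, 0]
R6 ← R6 + (6/5)·R4: [0, 0, 0, 0, 0]
4 nonzero rows, so rank(A) = 4.
A has 5 columns; by rank–nullity, nullity = 5 − 4 = 1.

1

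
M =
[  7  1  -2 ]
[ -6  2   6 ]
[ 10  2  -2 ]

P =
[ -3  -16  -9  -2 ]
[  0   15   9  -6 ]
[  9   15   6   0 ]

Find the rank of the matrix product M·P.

2

First compute MP:
[[-39, -127, -66, -20],
 [ 72, 216, 108,   0],
 [-48, -160, -84, -32]]
Now row reduce the product.
R2 ← R2 + (24/13)·R1: [0, -240/13, -180/13, -480/13]
R3 ← R3 − (16/13)·R1: [0, -48/13, -36/13, -96/13]
R3 ← R3 − (1/5)·R2: [0, 0, 0, 0]
2 nonzero rows, so rank(MP) = 2.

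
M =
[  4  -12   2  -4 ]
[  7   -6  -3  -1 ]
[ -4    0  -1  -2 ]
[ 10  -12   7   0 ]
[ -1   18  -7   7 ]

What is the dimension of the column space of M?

Row reduce to echelon form.
R2 ← R2 − (7/4)·R1: [0, 15, -13/2, 6]
R3 ← R3 + R1: [0, -12, 1, -6]
R4 ← R4 − (5/2)·R1: [0, 18, 2, 10]
R5 ← R5 + (1/4)·R1: [0, 15, -13/2, 6]
R3 ← R3 + (4/5)·R2: [0, 0, -21/5, -6/5]
R4 ← R4 − (6/5)·R2: [0, 0, 49/5, 14/5]
R5 ← R5 − R2: [0, 0, 0, 0]
R4 ← R4 + (7/3)·R3: [0, 0, 0, 0]
Echelon form has 3 nonzero rows, so rank(M) = 3.
The column space has dimension equal to the rank: 3.

3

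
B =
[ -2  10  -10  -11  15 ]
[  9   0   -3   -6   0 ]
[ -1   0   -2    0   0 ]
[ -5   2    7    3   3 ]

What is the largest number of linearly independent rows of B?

Row reduce to echelon form.
R2 ← R2 + (9/2)·R1: [0, 45, -48, -111/2, 135/2]
R3 ← R3 − (1/2)·R1: [0, -5, 3, 11/2, -15/2]
R4 ← R4 − (5/2)·R1: [0, -23, 32, 61/2, -69/2]
R3 ← R3 + (1/9)·R2: [0, 0, -7/3, -2/3, 0]
R4 ← R4 + (23/45)·R2: [0, 0, 112/15, 32/15, 0]
R4 ← R4 + (16/5)·R3: [0, 0, 0, 0, 0]
Echelon form has 3 nonzero rows, so rank(B) = 3.
The rank gives the maximum number of linearly independent rows: 3.

3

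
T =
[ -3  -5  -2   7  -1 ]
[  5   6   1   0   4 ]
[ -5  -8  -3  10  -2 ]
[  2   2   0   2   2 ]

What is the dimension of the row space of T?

2

Row reduce to echelon form.
R2 ← R2 + (5/3)·R1: [0, -7/3, -7/3, 35/3, 7/3]
R3 ← R3 − (5/3)·R1: [0, 1/3, 1/3, -5/3, -1/3]
R4 ← R4 + (2/3)·R1: [0, -4/3, -4/3, 20/3, 4/3]
R3 ← R3 + (1/7)·R2: [0, 0, 0, 0, 0]
R4 ← R4 − (4/7)·R2: [0, 0, 0, 0, 0]
Echelon form has 2 nonzero rows, so rank(T) = 2.
The row space has dimension equal to the rank: 2.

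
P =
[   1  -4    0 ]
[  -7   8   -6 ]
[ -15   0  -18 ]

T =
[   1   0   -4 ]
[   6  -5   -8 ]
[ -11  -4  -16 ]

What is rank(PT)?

First compute PT:
[[-23,  20,  28],
 [107, -16,  60],
 [183,  72, 348]]
Now row reduce the product.
R2 ← R2 + (107/23)·R1: [0, 1772/23, 4376/23]
R3 ← R3 + (183/23)·R1: [0, 5316/23, 13128/23]
R3 ← R3 − (3)·R2: [0, 0, 0]
2 nonzero rows, so rank(PT) = 2.

2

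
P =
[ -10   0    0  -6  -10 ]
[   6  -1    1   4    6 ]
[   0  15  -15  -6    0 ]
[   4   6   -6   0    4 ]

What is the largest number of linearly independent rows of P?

Row reduce to echelon form.
R2 ← R2 + (3/5)·R1: [0, -1, 1, 2/5, 0]
R4 ← R4 + (2/5)·R1: [0, 6, -6, -12/5, 0]
R3 ← R3 + (15)·R2: [0, 0, 0, 0, 0]
R4 ← R4 + (6)·R2: [0, 0, 0, 0, 0]
Echelon form has 2 nonzero rows, so rank(P) = 2.
The rank gives the maximum number of linearly independent rows: 2.

2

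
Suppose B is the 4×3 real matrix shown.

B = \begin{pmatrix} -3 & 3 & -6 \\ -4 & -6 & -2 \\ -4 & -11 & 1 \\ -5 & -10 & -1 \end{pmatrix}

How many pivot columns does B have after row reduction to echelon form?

Row reduce to echelon form.
R2 ← R2 − (4/3)·R1: [0, -10, 6]
R3 ← R3 − (4/3)·R1: [0, -15, 9]
R4 ← R4 − (5/3)·R1: [0, -15, 9]
R3 ← R3 − (3/2)·R2: [0, 0, 0]
R4 ← R4 − (3/2)·R2: [0, 0, 0]
Echelon form has 2 nonzero rows, so rank(B) = 2.
Each nonzero row contributes one pivot column: 2 pivot columns.

2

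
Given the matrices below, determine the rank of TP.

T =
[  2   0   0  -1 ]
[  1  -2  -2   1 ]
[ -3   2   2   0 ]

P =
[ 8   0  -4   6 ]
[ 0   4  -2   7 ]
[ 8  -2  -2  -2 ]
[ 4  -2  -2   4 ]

2

First compute TP:
[[ 12,   2,  -6,   8],
 [ -4,  -6,   2,   0],
 [ -8,   4,   4,  -8]]
Now row reduce the product.
R2 ← R2 + (1/3)·R1: [0, -16/3, 0, 8/3]
R3 ← R3 + (2/3)·R1: [0, 16/3, 0, -8/3]
R3 ← R3 + R2: [0, 0, 0, 0]
2 nonzero rows, so rank(TP) = 2.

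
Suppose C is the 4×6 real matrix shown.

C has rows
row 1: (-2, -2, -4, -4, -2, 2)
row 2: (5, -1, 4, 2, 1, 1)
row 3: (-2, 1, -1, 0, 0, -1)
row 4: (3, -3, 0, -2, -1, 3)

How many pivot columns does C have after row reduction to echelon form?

2

Row reduce to echelon form.
R2 ← R2 + (5/2)·R1: [0, -6, -6, -8, -4, 6]
R3 ← R3 − R1: [0, 3, 3, 4, 2, -3]
R4 ← R4 + (3/2)·R1: [0, -6, -6, -8, -4, 6]
R3 ← R3 + (1/2)·R2: [0, 0, 0, 0, 0, 0]
R4 ← R4 − R2: [0, 0, 0, 0, 0, 0]
Echelon form has 2 nonzero rows, so rank(C) = 2.
Each nonzero row contributes one pivot column: 2 pivot columns.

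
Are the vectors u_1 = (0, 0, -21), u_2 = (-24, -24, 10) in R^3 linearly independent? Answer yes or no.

yes

Form the matrix with these vectors as rows and row reduce.
Swap R1 ↔ R2
2 nonzero rows, so the 2 vectors span a space of dimension 2.
Since 2 = 2, the vectors are linearly independent.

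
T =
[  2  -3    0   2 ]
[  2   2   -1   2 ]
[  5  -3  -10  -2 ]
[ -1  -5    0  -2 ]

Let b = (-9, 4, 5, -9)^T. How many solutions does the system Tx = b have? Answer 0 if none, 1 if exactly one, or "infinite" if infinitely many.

0

Row reduce the augmented matrix [T | b].
R2 ← R2 − R1: [0, 5, -1, 0, 13]
R3 ← R3 − (5/2)·R1: [0, 9/2, -10, -7, 55/2]
R4 ← R4 + (1/2)·R1: [0, -13/2, 0, -1, -27/2]
R3 ← R3 − (9/10)·R2: [0, 0, -91/10, -7, 79/5]
R4 ← R4 + (13/10)·R2: [0, 0, -13/10, -1, 17/5]
R4 ← R4 − (1/7)·R3: [0, 0, 0, 0, 8/7]
The echelon form has 4 nonzero rows; the last pivot sits in the augmented column, so rank(T) = 3 but rank([T|b]) = 4.
Since the ranks differ, the system is inconsistent.
It has no solutions.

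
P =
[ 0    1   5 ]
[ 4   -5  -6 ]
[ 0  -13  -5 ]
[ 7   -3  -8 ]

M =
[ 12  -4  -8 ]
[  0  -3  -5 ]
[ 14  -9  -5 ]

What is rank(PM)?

3

First compute PM:
[[ 70, -48, -30],
 [-36,  53,  23],
 [-70,  84,  90],
 [-28,  53,  -1]]
Now row reduce the product.
R2 ← R2 + (18/35)·R1: [0, 991/35, 53/7]
R3 ← R3 + R1: [0, 36, 60]
R4 ← R4 + (2/5)·R1: [0, 169/5, -13]
R3 ← R3 − (1260/991)·R2: [0, 0, 49920/991]
R4 ← R4 − (1183/991)·R2: [0, 0, -21840/991]
R4 ← R4 + (7/16)·R3: [0, 0, 0]
3 nonzero rows, so rank(PM) = 3.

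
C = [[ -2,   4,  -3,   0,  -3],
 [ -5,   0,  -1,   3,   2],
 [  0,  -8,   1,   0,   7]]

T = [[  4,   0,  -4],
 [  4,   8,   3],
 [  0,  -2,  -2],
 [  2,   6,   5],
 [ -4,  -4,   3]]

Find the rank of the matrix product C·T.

First compute CT:
[[ 20,  50,  17],
 [-22,  12,  43],
 [-60, -94,  -5]]
Now row reduce the product.
R2 ← R2 + (11/10)·R1: [0, 67, 617/10]
R3 ← R3 + (3)·R1: [0, 56, 46]
R3 ← R3 − (56/67)·R2: [0, 0, -1866/335]
3 nonzero rows, so rank(CT) = 3.

3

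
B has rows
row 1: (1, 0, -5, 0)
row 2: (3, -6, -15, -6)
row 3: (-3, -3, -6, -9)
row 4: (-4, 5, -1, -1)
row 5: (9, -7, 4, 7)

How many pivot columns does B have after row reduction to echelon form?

Row reduce to echelon form.
R2 ← R2 − (3)·R1: [0, -6, 0, -6]
R3 ← R3 + (3)·R1: [0, -3, -21, -9]
R4 ← R4 + (4)·R1: [0, 5, -21, -1]
R5 ← R5 − (9)·R1: [0, -7, 49, 7]
R3 ← R3 − (1/2)·R2: [0, 0, -21, -6]
R4 ← R4 + (5/6)·R2: [0, 0, -21, -6]
R5 ← R5 − (7/6)·R2: [0, 0, 49, 14]
R4 ← R4 − R3: [0, 0, 0, 0]
R5 ← R5 + (7/3)·R3: [0, 0, 0, 0]
Echelon form has 3 nonzero rows, so rank(B) = 3.
Each nonzero row contributes one pivot column: 3 pivot columns.

3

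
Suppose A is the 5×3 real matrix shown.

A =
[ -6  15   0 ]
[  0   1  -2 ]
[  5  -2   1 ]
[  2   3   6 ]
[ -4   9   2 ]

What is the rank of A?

Row reduce to echelon form.
R3 ← R3 + (5/6)·R1: [0, 21/2, 1]
R4 ← R4 + (1/3)·R1: [0, 8, 6]
R5 ← R5 − (2/3)·R1: [0, -1, 2]
R3 ← R3 − (21/2)·R2: [0, 0, 22]
R4 ← R4 − (8)·R2: [0, 0, 22]
R5 ← R5 + R2: [0, 0, 0]
R4 ← R4 − R3: [0, 0, 0]
Echelon form has 3 nonzero rows, so rank(A) = 3.

3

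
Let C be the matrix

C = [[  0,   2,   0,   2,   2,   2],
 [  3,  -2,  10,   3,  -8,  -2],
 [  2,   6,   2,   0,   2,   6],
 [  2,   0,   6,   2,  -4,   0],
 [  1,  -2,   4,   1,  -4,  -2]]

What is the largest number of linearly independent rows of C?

3

Row reduce to echelon form.
Swap R1 ↔ R2
R3 ← R3 − (2/3)·R1: [0, 22/3, -14/3, -2, 22/3, 22/3]
R4 ← R4 − (2/3)·R1: [0, 4/3, -2/3, 0, 4/3, 4/3]
R5 ← R5 − (1/3)·R1: [0, -4/3, 2/3, 0, -4/3, -4/3]
R3 ← R3 − (11/3)·R2: [0, 0, -14/3, -28/3, 0, 0]
R4 ← R4 − (2/3)·R2: [0, 0, -2/3, -4/3, 0, 0]
R5 ← R5 + (2/3)·R2: [0, 0, 2/3, 4/3, 0, 0]
R4 ← R4 − (1/7)·R3: [0, 0, 0, 0, 0, 0]
R5 ← R5 + (1/7)·R3: [0, 0, 0, 0, 0, 0]
Echelon form has 3 nonzero rows, so rank(C) = 3.
The rank gives the maximum number of linearly independent rows: 3.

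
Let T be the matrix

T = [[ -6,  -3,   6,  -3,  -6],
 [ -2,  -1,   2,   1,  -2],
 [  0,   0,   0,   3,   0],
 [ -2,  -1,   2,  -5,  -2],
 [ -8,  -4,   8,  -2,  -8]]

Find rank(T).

2

Row reduce to echelon form.
R2 ← R2 − (1/3)·R1: [0, 0, 0, 2, 0]
R4 ← R4 − (1/3)·R1: [0, 0, 0, -4, 0]
R5 ← R5 − (4/3)·R1: [0, 0, 0, 2, 0]
R3 ← R3 − (3/2)·R2: [0, 0, 0, 0, 0]
R4 ← R4 + (2)·R2: [0, 0, 0, 0, 0]
R5 ← R5 − R2: [0, 0, 0, 0, 0]
Echelon form has 2 nonzero rows, so rank(T) = 2.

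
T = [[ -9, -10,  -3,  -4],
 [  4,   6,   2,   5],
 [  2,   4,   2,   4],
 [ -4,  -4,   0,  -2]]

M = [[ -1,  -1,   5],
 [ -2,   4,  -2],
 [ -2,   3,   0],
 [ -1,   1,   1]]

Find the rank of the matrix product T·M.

2

First compute TM:
[[ 39, -44, -29],
 [-25,  31,  13],
 [-18,  24,   6],
 [ 14, -14, -14]]
Now row reduce the product.
R2 ← R2 + (25/39)·R1: [0, 109/39, -218/39]
R3 ← R3 + (6/13)·R1: [0, 48/13, -96/13]
R4 ← R4 − (14/39)·R1: [0, 70/39, -140/39]
R3 ← R3 − (144/109)·R2: [0, 0, 0]
R4 ← R4 − (70/109)·R2: [0, 0, 0]
2 nonzero rows, so rank(TM) = 2.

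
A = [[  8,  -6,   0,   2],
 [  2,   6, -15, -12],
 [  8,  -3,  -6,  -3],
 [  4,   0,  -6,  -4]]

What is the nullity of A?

2

Row reduce to echelon form.
R2 ← R2 − (1/4)·R1: [0, 15/2, -15, -25/2]
R3 ← R3 − R1: [0, 3, -6, -5]
R4 ← R4 − (1/2)·R1: [0, 3, -6, -5]
R3 ← R3 − (2/5)·R2: [0, 0, 0, 0]
R4 ← R4 − (2/5)·R2: [0, 0, 0, 0]
2 nonzero rows, so rank(A) = 2.
A has 4 columns; by rank–nullity, nullity = 4 − 2 = 2.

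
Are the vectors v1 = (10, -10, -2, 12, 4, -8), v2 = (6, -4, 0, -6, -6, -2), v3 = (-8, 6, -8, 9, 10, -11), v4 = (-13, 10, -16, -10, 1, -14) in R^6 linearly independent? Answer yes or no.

Form the matrix with these vectors as rows and row reduce.
R2 ← R2 − (3/5)·R1: [0, 2, 6/5, -66/5, -42/5, 14/5]
R3 ← R3 + (4/5)·R1: [0, -2, -48/5, 93/5, 66/5, -87/5]
R4 ← R4 + (13/10)·R1: [0, -3, -93/5, 28/5, 31/5, -122/5]
R3 ← R3 + R2: [0, 0, -42/5, 27/5, 24/5, -73/5]
R4 ← R4 + (3/2)·R2: [0, 0, -84/5, -71/5, -32/5, -101/5]
R4 ← R4 − (2)·R3: [0, 0, 0, -25, -16, 9]
4 nonzero rows, so the 4 vectors span a space of dimension 4.
Since 4 = 4, the vectors are linearly independent.

yes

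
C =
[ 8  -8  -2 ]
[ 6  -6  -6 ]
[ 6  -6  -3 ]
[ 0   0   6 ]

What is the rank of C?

2

Row reduce to echelon form.
R2 ← R2 − (3/4)·R1: [0, 0, -9/2]
R3 ← R3 − (3/4)·R1: [0, 0, -3/2]
R3 ← R3 − (1/3)·R2: [0, 0, 0]
R4 ← R4 + (4/3)·R2: [0, 0, 0]
Echelon form has 2 nonzero rows, so rank(C) = 2.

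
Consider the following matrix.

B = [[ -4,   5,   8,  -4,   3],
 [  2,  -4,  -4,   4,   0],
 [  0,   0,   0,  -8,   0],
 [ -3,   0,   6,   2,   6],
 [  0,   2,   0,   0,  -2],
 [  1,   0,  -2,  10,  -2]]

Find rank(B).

3

Row reduce to echelon form.
R2 ← R2 + (1/2)·R1: [0, -3/2, 0, 2, 3/2]
R4 ← R4 − (3/4)·R1: [0, -15/4, 0, 5, 15/4]
R6 ← R6 + (1/4)·R1: [0, 5/4, 0, 9, -5/4]
R4 ← R4 − (5/2)·R2: [0, 0, 0, 0, 0]
R5 ← R5 + (4/3)·R2: [0, 0, 0, 8/3, 0]
R6 ← R6 + (5/6)·R2: [0, 0, 0, 32/3, 0]
R5 ← R5 + (1/3)·R3: [0, 0, 0, 0, 0]
R6 ← R6 + (4/3)·R3: [0, 0, 0, 0, 0]
Echelon form has 3 nonzero rows, so rank(B) = 3.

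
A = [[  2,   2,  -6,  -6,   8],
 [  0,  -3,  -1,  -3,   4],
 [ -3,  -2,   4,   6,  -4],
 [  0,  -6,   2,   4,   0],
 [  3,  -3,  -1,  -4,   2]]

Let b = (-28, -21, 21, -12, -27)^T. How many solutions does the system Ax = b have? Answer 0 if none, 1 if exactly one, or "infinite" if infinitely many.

infinite

Row reduce the augmented matrix [A | b].
R3 ← R3 + (3/2)·R1: [0, 1, -5, -3, 8, -21]
R5 ← R5 − (3/2)·R1: [0, -6, 8, 5, -10, 15]
R3 ← R3 + (1/3)·R2: [0, 0, -16/3, -4, 28/3, -28]
R4 ← R4 − (2)·R2: [0, 0, 4, 10, -8, 30]
R5 ← R5 − (2)·R2: [0, 0, 10, 11, -18, 57]
R4 ← R4 + (3/4)·R3: [0, 0, 0, 7, -1, 9]
R5 ← R5 + (15/8)·R3: [0, 0, 0, 7/2, -1/2, 9/2]
R5 ← R5 − (1/2)·R4: [0, 0, 0, 0, 0, 0]
The echelon form has 4 nonzero rows, and every pivot lies in the first 5 columns, so rank(A) = rank([A|b]) = 4.
The system is consistent.
rank = 4 < 5 unknowns, so there are infinitely many solutions.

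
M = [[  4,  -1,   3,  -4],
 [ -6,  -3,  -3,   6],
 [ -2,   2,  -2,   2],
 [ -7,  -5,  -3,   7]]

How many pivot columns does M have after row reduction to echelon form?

2

Row reduce to echelon form.
R2 ← R2 + (3/2)·R1: [0, -9/2, 3/2, 0]
R3 ← R3 + (1/2)·R1: [0, 3/2, -1/2, 0]
R4 ← R4 + (7/4)·R1: [0, -27/4, 9/4, 0]
R3 ← R3 + (1/3)·R2: [0, 0, 0, 0]
R4 ← R4 − (3/2)·R2: [0, 0, 0, 0]
Echelon form has 2 nonzero rows, so rank(M) = 2.
Each nonzero row contributes one pivot column: 2 pivot columns.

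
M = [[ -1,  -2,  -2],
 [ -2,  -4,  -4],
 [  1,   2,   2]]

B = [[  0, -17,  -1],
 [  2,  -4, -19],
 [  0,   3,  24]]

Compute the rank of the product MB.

1

First compute MB:
[[ -4,  19,  -9],
 [ -8,  38, -18],
 [  4, -19,   9]]
Now row reduce the product.
R2 ← R2 − (2)·R1: [0, 0, 0]
R3 ← R3 + R1: [0, 0, 0]
1 nonzero row, so rank(MB) = 1.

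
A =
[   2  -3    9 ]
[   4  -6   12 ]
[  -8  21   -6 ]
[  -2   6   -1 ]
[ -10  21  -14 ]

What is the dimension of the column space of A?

3

Row reduce to echelon form.
R2 ← R2 − (2)·R1: [0, 0, -6]
R3 ← R3 + (4)·R1: [0, 9, 30]
R4 ← R4 + R1: [0, 3, 8]
R5 ← R5 + (5)·R1: [0, 6, 31]
Swap R2 ↔ R3
R4 ← R4 − (1/3)·R2: [0, 0, -2]
R5 ← R5 − (2/3)·R2: [0, 0, 11]
R4 ← R4 − (1/3)·R3: [0, 0, 0]
R5 ← R5 + (11/6)·R3: [0, 0, 0]
Echelon form has 3 nonzero rows, so rank(A) = 3.
The column space has dimension equal to the rank: 3.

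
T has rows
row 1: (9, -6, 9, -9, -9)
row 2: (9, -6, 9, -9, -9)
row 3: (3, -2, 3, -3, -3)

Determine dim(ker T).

Row reduce to echelon form.
R2 ← R2 − R1: [0, 0, 0, 0, 0]
R3 ← R3 − (1/3)·R1: [0, 0, 0, 0, 0]
1 nonzero row, so rank(T) = 1.
T has 5 columns; by rank–nullity, nullity = 5 − 1 = 4.

4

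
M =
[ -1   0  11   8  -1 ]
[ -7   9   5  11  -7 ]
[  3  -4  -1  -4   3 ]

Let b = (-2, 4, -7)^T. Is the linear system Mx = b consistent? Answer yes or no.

no

Row reduce the augmented matrix [M | b].
R2 ← R2 − (7)·R1: [0, 9, -72, -45, 0, 18]
R3 ← R3 + (3)·R1: [0, -4, 32, 20, 0, -13]
R3 ← R3 + (4/9)·R2: [0, 0, 0, 0, 0, -5]
The echelon form has 3 nonzero rows; the last pivot sits in the augmented column, so rank(M) = 2 but rank([M|b]) = 3.
Since the ranks differ, the system is inconsistent.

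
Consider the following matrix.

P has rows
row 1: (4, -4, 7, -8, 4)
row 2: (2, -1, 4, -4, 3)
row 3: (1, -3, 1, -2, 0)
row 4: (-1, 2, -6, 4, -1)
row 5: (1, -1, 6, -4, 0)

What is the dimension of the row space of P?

4

Row reduce to echelon form.
R2 ← R2 − (1/2)·R1: [0, 1, 1/2, 0, 1]
R3 ← R3 − (1/4)·R1: [0, -2, -3/4, 0, -1]
R4 ← R4 + (1/4)·R1: [0, 1, -17/4, 2, 0]
R5 ← R5 − (1/4)·R1: [0, 0, 17/4, -2, -1]
R3 ← R3 + (2)·R2: [0, 0, 1/4, 0, 1]
R4 ← R4 − R2: [0, 0, -19/4, 2, -1]
R4 ← R4 + (19)·R3: [0, 0, 0, 2, 18]
R5 ← R5 − (17)·R3: [0, 0, 0, -2, -18]
R5 ← R5 + R4: [0, 0, 0, 0, 0]
Echelon form has 4 nonzero rows, so rank(P) = 4.
The row space has dimension equal to the rank: 4.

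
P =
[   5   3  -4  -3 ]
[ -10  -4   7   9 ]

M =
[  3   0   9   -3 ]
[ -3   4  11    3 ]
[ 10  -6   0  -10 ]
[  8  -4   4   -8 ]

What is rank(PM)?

2

First compute PM:
[[-58,  48,  66,  58],
 [124, -94, -98, -124]]
Now row reduce the product.
R2 ← R2 + (62/29)·R1: [0, 250/29, 1250/29, 0]
2 nonzero rows, so rank(PM) = 2.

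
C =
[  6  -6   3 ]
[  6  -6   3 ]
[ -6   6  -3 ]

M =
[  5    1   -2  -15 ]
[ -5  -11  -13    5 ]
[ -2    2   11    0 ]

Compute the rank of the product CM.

1

First compute CM:
[[ 54,  78,  99, -120],
 [ 54,  78,  99, -120],
 [-54, -78, -99, 120]]
Now row reduce the product.
R2 ← R2 − R1: [0, 0, 0, 0]
R3 ← R3 + R1: [0, 0, 0, 0]
1 nonzero row, so rank(CM) = 1.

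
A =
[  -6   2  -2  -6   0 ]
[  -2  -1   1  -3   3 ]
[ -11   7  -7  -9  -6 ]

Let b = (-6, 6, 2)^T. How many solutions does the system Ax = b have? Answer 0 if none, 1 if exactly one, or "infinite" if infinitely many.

0

Row reduce the augmented matrix [A | b].
R2 ← R2 − (1/3)·R1: [0, -5/3, 5/3, -1, 3, 8]
R3 ← R3 − (11/6)·R1: [0, 10/3, -10/3, 2, -6, 13]
R3 ← R3 + (2)·R2: [0, 0, 0, 0, 0, 29]
The echelon form has 3 nonzero rows; the last pivot sits in the augmented column, so rank(A) = 2 but rank([A|b]) = 3.
Since the ranks differ, the system is inconsistent.
It has no solutions.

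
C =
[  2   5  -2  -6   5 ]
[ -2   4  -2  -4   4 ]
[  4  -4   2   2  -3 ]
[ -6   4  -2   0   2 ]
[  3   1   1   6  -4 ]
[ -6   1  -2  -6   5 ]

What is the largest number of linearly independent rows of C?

Row reduce to echelon form.
R2 ← R2 + R1: [0, 9, -4, -10, 9]
R3 ← R3 − (2)·R1: [0, -14, 6, 14, -13]
R4 ← R4 + (3)·R1: [0, 19, -8, -18, 17]
R5 ← R5 − (3/2)·R1: [0, -13/2, 4, 15, -23/2]
R6 ← R6 + (3)·R1: [0, 16, -8, -24, 20]
R3 ← R3 + (14/9)·R2: [0, 0, -2/9, -14/9, 1]
R4 ← R4 − (19/9)·R2: [0, 0, 4/9, 28/9, -2]
R5 ← R5 + (13/18)·R2: [0, 0, 10/9, 70/9, -5]
R6 ← R6 − (16/9)·R2: [0, 0, -8/9, -56/9, 4]
R4 ← R4 + (2)·R3: [0, 0, 0, 0, 0]
R5 ← R5 + (5)·R3: [0, 0, 0, 0, 0]
R6 ← R6 − (4)·R3: [0, 0, 0, 0, 0]
Echelon form has 3 nonzero rows, so rank(C) = 3.
The rank gives the maximum number of linearly independent rows: 3.

3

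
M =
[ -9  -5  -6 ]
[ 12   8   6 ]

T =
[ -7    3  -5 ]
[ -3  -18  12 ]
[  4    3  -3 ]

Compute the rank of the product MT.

2

First compute MT:
[[ 54,  45,   3],
 [-84, -90,  18]]
Now row reduce the product.
R2 ← R2 + (14/9)·R1: [0, -20, 68/3]
2 nonzero rows, so rank(MT) = 2.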